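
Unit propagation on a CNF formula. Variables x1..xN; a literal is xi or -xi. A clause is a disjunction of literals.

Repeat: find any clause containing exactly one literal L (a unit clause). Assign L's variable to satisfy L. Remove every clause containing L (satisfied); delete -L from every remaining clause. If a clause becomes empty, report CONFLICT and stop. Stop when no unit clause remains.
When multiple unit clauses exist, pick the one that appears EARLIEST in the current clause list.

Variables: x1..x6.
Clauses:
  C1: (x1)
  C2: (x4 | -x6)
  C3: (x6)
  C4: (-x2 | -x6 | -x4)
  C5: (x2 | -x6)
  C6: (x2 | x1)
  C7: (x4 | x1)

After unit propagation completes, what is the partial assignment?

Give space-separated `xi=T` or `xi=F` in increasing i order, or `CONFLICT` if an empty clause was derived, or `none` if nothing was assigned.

Answer: CONFLICT

Derivation:
unit clause [1] forces x1=T; simplify:
  satisfied 3 clause(s); 4 remain; assigned so far: [1]
unit clause [6] forces x6=T; simplify:
  drop -6 from [4, -6] -> [4]
  drop -6 from [-2, -6, -4] -> [-2, -4]
  drop -6 from [2, -6] -> [2]
  satisfied 1 clause(s); 3 remain; assigned so far: [1, 6]
unit clause [4] forces x4=T; simplify:
  drop -4 from [-2, -4] -> [-2]
  satisfied 1 clause(s); 2 remain; assigned so far: [1, 4, 6]
unit clause [-2] forces x2=F; simplify:
  drop 2 from [2] -> [] (empty!)
  satisfied 1 clause(s); 1 remain; assigned so far: [1, 2, 4, 6]
CONFLICT (empty clause)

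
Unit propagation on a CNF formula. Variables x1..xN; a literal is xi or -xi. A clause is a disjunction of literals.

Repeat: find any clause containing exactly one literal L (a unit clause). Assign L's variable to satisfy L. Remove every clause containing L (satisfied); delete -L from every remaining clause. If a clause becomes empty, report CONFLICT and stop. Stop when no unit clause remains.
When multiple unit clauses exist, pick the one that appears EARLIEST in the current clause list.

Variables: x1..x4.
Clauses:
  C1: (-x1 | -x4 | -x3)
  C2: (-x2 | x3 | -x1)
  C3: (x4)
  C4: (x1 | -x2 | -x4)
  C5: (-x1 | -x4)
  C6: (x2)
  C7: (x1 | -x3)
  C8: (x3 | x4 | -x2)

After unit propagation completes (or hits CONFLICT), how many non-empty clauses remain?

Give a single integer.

unit clause [4] forces x4=T; simplify:
  drop -4 from [-1, -4, -3] -> [-1, -3]
  drop -4 from [1, -2, -4] -> [1, -2]
  drop -4 from [-1, -4] -> [-1]
  satisfied 2 clause(s); 6 remain; assigned so far: [4]
unit clause [-1] forces x1=F; simplify:
  drop 1 from [1, -2] -> [-2]
  drop 1 from [1, -3] -> [-3]
  satisfied 3 clause(s); 3 remain; assigned so far: [1, 4]
unit clause [-2] forces x2=F; simplify:
  drop 2 from [2] -> [] (empty!)
  satisfied 1 clause(s); 2 remain; assigned so far: [1, 2, 4]
CONFLICT (empty clause)

Answer: 1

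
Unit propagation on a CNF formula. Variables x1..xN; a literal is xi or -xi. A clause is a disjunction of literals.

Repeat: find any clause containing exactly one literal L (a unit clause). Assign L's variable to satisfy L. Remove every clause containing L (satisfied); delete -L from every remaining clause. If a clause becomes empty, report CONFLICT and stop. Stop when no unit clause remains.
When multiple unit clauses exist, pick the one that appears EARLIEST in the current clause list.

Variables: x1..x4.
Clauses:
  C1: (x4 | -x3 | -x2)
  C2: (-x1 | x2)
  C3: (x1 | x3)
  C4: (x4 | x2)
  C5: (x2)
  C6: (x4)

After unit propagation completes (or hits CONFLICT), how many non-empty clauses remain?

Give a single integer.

unit clause [2] forces x2=T; simplify:
  drop -2 from [4, -3, -2] -> [4, -3]
  satisfied 3 clause(s); 3 remain; assigned so far: [2]
unit clause [4] forces x4=T; simplify:
  satisfied 2 clause(s); 1 remain; assigned so far: [2, 4]

Answer: 1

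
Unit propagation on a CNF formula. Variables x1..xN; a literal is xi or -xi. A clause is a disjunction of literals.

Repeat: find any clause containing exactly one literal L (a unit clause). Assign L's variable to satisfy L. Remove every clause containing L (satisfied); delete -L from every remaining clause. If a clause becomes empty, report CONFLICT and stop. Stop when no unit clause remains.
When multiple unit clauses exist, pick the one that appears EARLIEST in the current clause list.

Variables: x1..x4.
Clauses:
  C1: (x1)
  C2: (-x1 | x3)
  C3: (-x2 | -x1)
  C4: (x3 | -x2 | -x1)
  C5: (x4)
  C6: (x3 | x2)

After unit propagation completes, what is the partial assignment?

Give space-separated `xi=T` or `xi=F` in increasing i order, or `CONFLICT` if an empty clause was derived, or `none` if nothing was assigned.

Answer: x1=T x2=F x3=T x4=T

Derivation:
unit clause [1] forces x1=T; simplify:
  drop -1 from [-1, 3] -> [3]
  drop -1 from [-2, -1] -> [-2]
  drop -1 from [3, -2, -1] -> [3, -2]
  satisfied 1 clause(s); 5 remain; assigned so far: [1]
unit clause [3] forces x3=T; simplify:
  satisfied 3 clause(s); 2 remain; assigned so far: [1, 3]
unit clause [-2] forces x2=F; simplify:
  satisfied 1 clause(s); 1 remain; assigned so far: [1, 2, 3]
unit clause [4] forces x4=T; simplify:
  satisfied 1 clause(s); 0 remain; assigned so far: [1, 2, 3, 4]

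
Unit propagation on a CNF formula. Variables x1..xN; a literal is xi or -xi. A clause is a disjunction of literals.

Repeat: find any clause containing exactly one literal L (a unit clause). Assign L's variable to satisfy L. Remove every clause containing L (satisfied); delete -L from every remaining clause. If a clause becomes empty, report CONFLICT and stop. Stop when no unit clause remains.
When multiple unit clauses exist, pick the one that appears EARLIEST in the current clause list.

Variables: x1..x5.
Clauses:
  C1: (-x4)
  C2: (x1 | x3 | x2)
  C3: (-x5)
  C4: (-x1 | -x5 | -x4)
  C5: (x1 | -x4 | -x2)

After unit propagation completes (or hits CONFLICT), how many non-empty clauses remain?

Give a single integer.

unit clause [-4] forces x4=F; simplify:
  satisfied 3 clause(s); 2 remain; assigned so far: [4]
unit clause [-5] forces x5=F; simplify:
  satisfied 1 clause(s); 1 remain; assigned so far: [4, 5]

Answer: 1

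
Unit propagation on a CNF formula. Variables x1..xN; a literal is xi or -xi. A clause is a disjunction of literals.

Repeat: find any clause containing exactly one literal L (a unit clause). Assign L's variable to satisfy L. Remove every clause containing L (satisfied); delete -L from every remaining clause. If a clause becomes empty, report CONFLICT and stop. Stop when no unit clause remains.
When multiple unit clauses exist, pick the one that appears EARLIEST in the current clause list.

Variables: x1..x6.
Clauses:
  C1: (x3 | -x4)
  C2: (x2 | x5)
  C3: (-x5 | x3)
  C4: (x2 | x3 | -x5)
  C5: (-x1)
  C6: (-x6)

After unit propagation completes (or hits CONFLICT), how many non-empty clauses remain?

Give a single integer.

Answer: 4

Derivation:
unit clause [-1] forces x1=F; simplify:
  satisfied 1 clause(s); 5 remain; assigned so far: [1]
unit clause [-6] forces x6=F; simplify:
  satisfied 1 clause(s); 4 remain; assigned so far: [1, 6]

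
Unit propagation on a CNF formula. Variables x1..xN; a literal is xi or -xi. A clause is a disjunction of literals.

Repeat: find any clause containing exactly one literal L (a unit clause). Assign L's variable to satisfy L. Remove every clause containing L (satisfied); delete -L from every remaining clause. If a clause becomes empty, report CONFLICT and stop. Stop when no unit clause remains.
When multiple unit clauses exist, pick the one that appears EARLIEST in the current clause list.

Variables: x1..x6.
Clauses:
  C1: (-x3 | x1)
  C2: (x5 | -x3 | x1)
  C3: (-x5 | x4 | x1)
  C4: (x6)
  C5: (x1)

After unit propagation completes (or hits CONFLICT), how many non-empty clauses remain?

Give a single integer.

unit clause [6] forces x6=T; simplify:
  satisfied 1 clause(s); 4 remain; assigned so far: [6]
unit clause [1] forces x1=T; simplify:
  satisfied 4 clause(s); 0 remain; assigned so far: [1, 6]

Answer: 0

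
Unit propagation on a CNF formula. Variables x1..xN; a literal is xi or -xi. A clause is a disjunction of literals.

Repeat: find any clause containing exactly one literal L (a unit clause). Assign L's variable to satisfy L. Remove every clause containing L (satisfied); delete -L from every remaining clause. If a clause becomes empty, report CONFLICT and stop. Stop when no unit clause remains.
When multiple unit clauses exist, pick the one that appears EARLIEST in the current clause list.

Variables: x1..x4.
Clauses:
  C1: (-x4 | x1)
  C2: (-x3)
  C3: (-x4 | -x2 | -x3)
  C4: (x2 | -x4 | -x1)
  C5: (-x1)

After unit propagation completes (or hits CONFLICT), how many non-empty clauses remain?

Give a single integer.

unit clause [-3] forces x3=F; simplify:
  satisfied 2 clause(s); 3 remain; assigned so far: [3]
unit clause [-1] forces x1=F; simplify:
  drop 1 from [-4, 1] -> [-4]
  satisfied 2 clause(s); 1 remain; assigned so far: [1, 3]
unit clause [-4] forces x4=F; simplify:
  satisfied 1 clause(s); 0 remain; assigned so far: [1, 3, 4]

Answer: 0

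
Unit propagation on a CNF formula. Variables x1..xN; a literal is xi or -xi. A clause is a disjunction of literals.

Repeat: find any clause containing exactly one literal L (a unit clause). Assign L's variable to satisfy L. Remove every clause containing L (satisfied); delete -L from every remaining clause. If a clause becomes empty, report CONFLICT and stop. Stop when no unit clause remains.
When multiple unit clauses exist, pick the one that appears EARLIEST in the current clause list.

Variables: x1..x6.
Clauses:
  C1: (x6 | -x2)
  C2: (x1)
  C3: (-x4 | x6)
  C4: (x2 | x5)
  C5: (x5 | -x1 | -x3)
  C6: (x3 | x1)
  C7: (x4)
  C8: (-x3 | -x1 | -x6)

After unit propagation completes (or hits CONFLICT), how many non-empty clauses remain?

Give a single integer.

unit clause [1] forces x1=T; simplify:
  drop -1 from [5, -1, -3] -> [5, -3]
  drop -1 from [-3, -1, -6] -> [-3, -6]
  satisfied 2 clause(s); 6 remain; assigned so far: [1]
unit clause [4] forces x4=T; simplify:
  drop -4 from [-4, 6] -> [6]
  satisfied 1 clause(s); 5 remain; assigned so far: [1, 4]
unit clause [6] forces x6=T; simplify:
  drop -6 from [-3, -6] -> [-3]
  satisfied 2 clause(s); 3 remain; assigned so far: [1, 4, 6]
unit clause [-3] forces x3=F; simplify:
  satisfied 2 clause(s); 1 remain; assigned so far: [1, 3, 4, 6]

Answer: 1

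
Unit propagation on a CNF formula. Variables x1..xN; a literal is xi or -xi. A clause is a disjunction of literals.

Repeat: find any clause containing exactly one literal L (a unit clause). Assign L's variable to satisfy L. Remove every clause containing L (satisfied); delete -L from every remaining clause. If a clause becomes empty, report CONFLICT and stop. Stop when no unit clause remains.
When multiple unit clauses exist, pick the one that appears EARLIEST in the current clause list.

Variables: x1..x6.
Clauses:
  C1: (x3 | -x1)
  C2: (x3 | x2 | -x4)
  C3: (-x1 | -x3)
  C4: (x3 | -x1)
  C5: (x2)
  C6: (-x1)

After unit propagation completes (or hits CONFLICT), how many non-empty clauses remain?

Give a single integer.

Answer: 0

Derivation:
unit clause [2] forces x2=T; simplify:
  satisfied 2 clause(s); 4 remain; assigned so far: [2]
unit clause [-1] forces x1=F; simplify:
  satisfied 4 clause(s); 0 remain; assigned so far: [1, 2]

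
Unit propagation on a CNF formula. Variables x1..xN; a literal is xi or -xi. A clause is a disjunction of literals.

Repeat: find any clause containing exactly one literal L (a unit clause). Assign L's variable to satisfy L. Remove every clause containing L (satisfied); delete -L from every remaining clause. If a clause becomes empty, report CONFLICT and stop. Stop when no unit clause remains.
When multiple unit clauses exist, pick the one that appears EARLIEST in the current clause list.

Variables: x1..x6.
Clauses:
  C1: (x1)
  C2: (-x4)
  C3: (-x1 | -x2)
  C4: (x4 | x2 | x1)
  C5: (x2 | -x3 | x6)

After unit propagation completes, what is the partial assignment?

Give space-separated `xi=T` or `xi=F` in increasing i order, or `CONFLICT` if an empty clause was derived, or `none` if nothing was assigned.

Answer: x1=T x2=F x4=F

Derivation:
unit clause [1] forces x1=T; simplify:
  drop -1 from [-1, -2] -> [-2]
  satisfied 2 clause(s); 3 remain; assigned so far: [1]
unit clause [-4] forces x4=F; simplify:
  satisfied 1 clause(s); 2 remain; assigned so far: [1, 4]
unit clause [-2] forces x2=F; simplify:
  drop 2 from [2, -3, 6] -> [-3, 6]
  satisfied 1 clause(s); 1 remain; assigned so far: [1, 2, 4]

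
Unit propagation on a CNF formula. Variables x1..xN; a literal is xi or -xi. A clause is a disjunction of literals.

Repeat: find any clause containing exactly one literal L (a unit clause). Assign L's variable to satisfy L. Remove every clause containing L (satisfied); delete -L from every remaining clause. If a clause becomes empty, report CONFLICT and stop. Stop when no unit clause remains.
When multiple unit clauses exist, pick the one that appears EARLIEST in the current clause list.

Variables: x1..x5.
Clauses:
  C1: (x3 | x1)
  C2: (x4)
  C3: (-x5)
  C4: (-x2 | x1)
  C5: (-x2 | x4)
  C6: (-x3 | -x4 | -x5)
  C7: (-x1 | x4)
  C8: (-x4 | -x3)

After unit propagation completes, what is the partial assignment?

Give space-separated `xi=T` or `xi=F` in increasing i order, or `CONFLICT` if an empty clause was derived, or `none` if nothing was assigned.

Answer: x1=T x3=F x4=T x5=F

Derivation:
unit clause [4] forces x4=T; simplify:
  drop -4 from [-3, -4, -5] -> [-3, -5]
  drop -4 from [-4, -3] -> [-3]
  satisfied 3 clause(s); 5 remain; assigned so far: [4]
unit clause [-5] forces x5=F; simplify:
  satisfied 2 clause(s); 3 remain; assigned so far: [4, 5]
unit clause [-3] forces x3=F; simplify:
  drop 3 from [3, 1] -> [1]
  satisfied 1 clause(s); 2 remain; assigned so far: [3, 4, 5]
unit clause [1] forces x1=T; simplify:
  satisfied 2 clause(s); 0 remain; assigned so far: [1, 3, 4, 5]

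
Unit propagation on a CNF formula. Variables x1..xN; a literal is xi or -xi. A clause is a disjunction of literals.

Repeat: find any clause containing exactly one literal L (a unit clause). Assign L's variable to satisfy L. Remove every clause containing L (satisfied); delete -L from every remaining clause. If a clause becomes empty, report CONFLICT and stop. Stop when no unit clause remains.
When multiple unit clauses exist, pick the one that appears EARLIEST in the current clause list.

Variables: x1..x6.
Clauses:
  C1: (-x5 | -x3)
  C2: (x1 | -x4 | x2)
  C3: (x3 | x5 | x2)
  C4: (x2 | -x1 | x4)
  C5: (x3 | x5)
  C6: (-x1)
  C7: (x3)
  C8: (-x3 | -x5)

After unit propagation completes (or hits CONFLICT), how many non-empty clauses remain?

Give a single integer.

Answer: 1

Derivation:
unit clause [-1] forces x1=F; simplify:
  drop 1 from [1, -4, 2] -> [-4, 2]
  satisfied 2 clause(s); 6 remain; assigned so far: [1]
unit clause [3] forces x3=T; simplify:
  drop -3 from [-5, -3] -> [-5]
  drop -3 from [-3, -5] -> [-5]
  satisfied 3 clause(s); 3 remain; assigned so far: [1, 3]
unit clause [-5] forces x5=F; simplify:
  satisfied 2 clause(s); 1 remain; assigned so far: [1, 3, 5]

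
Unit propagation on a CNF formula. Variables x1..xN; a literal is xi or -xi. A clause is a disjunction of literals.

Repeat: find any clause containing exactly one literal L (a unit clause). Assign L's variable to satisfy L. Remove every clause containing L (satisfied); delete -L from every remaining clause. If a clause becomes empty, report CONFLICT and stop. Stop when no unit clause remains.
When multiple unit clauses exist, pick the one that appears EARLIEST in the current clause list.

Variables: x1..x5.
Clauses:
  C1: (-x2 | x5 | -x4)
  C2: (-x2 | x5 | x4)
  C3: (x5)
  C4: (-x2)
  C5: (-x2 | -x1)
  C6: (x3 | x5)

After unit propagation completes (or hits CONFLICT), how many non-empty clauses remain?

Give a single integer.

Answer: 0

Derivation:
unit clause [5] forces x5=T; simplify:
  satisfied 4 clause(s); 2 remain; assigned so far: [5]
unit clause [-2] forces x2=F; simplify:
  satisfied 2 clause(s); 0 remain; assigned so far: [2, 5]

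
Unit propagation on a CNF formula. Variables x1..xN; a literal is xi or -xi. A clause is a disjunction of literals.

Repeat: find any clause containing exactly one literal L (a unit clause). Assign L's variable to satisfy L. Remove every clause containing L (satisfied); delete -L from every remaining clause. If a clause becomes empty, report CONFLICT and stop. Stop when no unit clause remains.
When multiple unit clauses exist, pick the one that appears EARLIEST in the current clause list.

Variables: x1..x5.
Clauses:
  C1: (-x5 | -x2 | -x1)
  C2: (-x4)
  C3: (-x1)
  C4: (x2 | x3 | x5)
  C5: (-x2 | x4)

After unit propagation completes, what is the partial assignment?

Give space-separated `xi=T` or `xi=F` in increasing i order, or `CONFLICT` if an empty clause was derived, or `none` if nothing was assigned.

Answer: x1=F x2=F x4=F

Derivation:
unit clause [-4] forces x4=F; simplify:
  drop 4 from [-2, 4] -> [-2]
  satisfied 1 clause(s); 4 remain; assigned so far: [4]
unit clause [-1] forces x1=F; simplify:
  satisfied 2 clause(s); 2 remain; assigned so far: [1, 4]
unit clause [-2] forces x2=F; simplify:
  drop 2 from [2, 3, 5] -> [3, 5]
  satisfied 1 clause(s); 1 remain; assigned so far: [1, 2, 4]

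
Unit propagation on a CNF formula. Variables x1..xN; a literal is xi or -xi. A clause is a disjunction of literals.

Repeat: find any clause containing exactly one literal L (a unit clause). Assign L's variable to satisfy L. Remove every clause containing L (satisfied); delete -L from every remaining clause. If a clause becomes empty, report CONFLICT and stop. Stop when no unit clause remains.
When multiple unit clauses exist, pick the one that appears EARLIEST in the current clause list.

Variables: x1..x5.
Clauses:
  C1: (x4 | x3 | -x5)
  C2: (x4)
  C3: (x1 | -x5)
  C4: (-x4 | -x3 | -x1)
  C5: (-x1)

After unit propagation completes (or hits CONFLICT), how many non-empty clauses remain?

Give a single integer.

unit clause [4] forces x4=T; simplify:
  drop -4 from [-4, -3, -1] -> [-3, -1]
  satisfied 2 clause(s); 3 remain; assigned so far: [4]
unit clause [-1] forces x1=F; simplify:
  drop 1 from [1, -5] -> [-5]
  satisfied 2 clause(s); 1 remain; assigned so far: [1, 4]
unit clause [-5] forces x5=F; simplify:
  satisfied 1 clause(s); 0 remain; assigned so far: [1, 4, 5]

Answer: 0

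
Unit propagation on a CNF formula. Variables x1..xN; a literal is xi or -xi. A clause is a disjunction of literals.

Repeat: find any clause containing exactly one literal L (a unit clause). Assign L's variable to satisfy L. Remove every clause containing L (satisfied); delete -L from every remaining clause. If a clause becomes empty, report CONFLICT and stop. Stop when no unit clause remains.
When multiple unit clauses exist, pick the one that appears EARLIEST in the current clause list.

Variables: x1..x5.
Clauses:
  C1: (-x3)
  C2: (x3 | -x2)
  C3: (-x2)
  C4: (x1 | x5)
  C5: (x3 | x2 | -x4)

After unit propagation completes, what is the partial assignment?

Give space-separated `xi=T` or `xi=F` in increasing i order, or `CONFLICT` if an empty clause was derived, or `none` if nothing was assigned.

Answer: x2=F x3=F x4=F

Derivation:
unit clause [-3] forces x3=F; simplify:
  drop 3 from [3, -2] -> [-2]
  drop 3 from [3, 2, -4] -> [2, -4]
  satisfied 1 clause(s); 4 remain; assigned so far: [3]
unit clause [-2] forces x2=F; simplify:
  drop 2 from [2, -4] -> [-4]
  satisfied 2 clause(s); 2 remain; assigned so far: [2, 3]
unit clause [-4] forces x4=F; simplify:
  satisfied 1 clause(s); 1 remain; assigned so far: [2, 3, 4]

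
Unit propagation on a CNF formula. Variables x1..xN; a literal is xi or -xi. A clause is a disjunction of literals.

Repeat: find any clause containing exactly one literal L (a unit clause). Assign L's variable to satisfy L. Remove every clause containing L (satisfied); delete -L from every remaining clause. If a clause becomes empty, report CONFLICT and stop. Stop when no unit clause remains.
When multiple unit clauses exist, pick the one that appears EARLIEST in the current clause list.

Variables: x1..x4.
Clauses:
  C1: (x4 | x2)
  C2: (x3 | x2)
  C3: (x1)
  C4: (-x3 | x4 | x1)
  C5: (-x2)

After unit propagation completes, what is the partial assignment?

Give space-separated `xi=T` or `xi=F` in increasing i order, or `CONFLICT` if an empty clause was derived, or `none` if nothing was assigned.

unit clause [1] forces x1=T; simplify:
  satisfied 2 clause(s); 3 remain; assigned so far: [1]
unit clause [-2] forces x2=F; simplify:
  drop 2 from [4, 2] -> [4]
  drop 2 from [3, 2] -> [3]
  satisfied 1 clause(s); 2 remain; assigned so far: [1, 2]
unit clause [4] forces x4=T; simplify:
  satisfied 1 clause(s); 1 remain; assigned so far: [1, 2, 4]
unit clause [3] forces x3=T; simplify:
  satisfied 1 clause(s); 0 remain; assigned so far: [1, 2, 3, 4]

Answer: x1=T x2=F x3=T x4=T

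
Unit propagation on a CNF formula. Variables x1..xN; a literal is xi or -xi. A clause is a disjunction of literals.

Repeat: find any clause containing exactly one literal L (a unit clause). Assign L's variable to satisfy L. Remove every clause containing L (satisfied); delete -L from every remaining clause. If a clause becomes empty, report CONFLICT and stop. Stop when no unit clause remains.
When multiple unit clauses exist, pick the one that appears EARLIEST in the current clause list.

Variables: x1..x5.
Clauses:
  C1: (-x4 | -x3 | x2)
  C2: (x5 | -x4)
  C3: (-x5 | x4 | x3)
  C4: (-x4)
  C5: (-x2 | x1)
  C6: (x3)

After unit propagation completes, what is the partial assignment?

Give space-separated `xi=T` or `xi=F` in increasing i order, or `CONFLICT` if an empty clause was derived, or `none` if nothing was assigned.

unit clause [-4] forces x4=F; simplify:
  drop 4 from [-5, 4, 3] -> [-5, 3]
  satisfied 3 clause(s); 3 remain; assigned so far: [4]
unit clause [3] forces x3=T; simplify:
  satisfied 2 clause(s); 1 remain; assigned so far: [3, 4]

Answer: x3=T x4=F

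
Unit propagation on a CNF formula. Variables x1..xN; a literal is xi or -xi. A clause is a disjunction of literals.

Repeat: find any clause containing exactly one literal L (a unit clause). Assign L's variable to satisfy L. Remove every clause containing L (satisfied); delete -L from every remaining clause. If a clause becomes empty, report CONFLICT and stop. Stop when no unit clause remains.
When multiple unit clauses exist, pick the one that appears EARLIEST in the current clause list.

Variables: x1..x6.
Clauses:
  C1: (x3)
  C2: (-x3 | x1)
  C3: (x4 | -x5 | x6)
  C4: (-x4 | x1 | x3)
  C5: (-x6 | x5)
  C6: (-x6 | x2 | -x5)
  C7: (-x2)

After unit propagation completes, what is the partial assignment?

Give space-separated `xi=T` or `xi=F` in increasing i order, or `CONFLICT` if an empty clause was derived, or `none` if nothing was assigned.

Answer: x1=T x2=F x3=T

Derivation:
unit clause [3] forces x3=T; simplify:
  drop -3 from [-3, 1] -> [1]
  satisfied 2 clause(s); 5 remain; assigned so far: [3]
unit clause [1] forces x1=T; simplify:
  satisfied 1 clause(s); 4 remain; assigned so far: [1, 3]
unit clause [-2] forces x2=F; simplify:
  drop 2 from [-6, 2, -5] -> [-6, -5]
  satisfied 1 clause(s); 3 remain; assigned so far: [1, 2, 3]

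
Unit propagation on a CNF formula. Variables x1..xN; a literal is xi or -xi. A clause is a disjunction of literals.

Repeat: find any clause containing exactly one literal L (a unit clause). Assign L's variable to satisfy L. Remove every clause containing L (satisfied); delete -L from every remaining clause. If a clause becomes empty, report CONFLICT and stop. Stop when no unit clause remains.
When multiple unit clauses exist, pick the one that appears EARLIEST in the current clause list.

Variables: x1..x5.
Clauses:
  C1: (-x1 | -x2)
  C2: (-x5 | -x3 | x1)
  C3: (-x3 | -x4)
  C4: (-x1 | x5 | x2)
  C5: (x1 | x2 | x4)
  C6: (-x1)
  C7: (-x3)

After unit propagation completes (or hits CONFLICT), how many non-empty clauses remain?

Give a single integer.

Answer: 1

Derivation:
unit clause [-1] forces x1=F; simplify:
  drop 1 from [-5, -3, 1] -> [-5, -3]
  drop 1 from [1, 2, 4] -> [2, 4]
  satisfied 3 clause(s); 4 remain; assigned so far: [1]
unit clause [-3] forces x3=F; simplify:
  satisfied 3 clause(s); 1 remain; assigned so far: [1, 3]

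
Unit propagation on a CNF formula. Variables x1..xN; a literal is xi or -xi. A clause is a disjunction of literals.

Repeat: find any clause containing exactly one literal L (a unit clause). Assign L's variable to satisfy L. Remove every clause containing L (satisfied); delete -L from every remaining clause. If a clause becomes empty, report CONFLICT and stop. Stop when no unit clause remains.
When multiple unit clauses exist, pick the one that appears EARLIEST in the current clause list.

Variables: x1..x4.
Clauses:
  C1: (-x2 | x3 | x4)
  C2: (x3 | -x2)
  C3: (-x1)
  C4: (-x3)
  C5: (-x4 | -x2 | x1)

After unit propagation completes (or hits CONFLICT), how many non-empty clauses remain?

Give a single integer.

unit clause [-1] forces x1=F; simplify:
  drop 1 from [-4, -2, 1] -> [-4, -2]
  satisfied 1 clause(s); 4 remain; assigned so far: [1]
unit clause [-3] forces x3=F; simplify:
  drop 3 from [-2, 3, 4] -> [-2, 4]
  drop 3 from [3, -2] -> [-2]
  satisfied 1 clause(s); 3 remain; assigned so far: [1, 3]
unit clause [-2] forces x2=F; simplify:
  satisfied 3 clause(s); 0 remain; assigned so far: [1, 2, 3]

Answer: 0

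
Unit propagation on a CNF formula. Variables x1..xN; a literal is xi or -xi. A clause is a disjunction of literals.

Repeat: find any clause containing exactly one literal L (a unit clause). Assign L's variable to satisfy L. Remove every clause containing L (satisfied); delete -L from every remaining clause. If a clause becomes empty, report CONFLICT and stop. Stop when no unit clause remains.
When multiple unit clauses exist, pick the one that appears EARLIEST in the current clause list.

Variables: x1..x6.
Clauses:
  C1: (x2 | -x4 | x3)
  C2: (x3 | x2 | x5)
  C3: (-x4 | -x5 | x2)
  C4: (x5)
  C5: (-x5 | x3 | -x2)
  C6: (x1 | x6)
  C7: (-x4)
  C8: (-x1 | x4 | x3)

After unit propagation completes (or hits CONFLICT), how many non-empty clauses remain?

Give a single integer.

unit clause [5] forces x5=T; simplify:
  drop -5 from [-4, -5, 2] -> [-4, 2]
  drop -5 from [-5, 3, -2] -> [3, -2]
  satisfied 2 clause(s); 6 remain; assigned so far: [5]
unit clause [-4] forces x4=F; simplify:
  drop 4 from [-1, 4, 3] -> [-1, 3]
  satisfied 3 clause(s); 3 remain; assigned so far: [4, 5]

Answer: 3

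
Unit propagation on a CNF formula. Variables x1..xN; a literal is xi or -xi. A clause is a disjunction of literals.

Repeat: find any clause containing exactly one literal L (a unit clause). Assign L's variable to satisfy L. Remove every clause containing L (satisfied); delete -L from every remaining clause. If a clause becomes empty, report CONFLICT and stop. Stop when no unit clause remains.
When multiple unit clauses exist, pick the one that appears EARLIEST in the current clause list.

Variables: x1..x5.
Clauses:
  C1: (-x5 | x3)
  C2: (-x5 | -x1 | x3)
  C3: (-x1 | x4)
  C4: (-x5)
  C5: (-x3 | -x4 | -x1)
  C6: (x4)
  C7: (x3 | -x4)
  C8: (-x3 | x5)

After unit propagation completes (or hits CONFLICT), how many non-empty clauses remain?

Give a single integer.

Answer: 1

Derivation:
unit clause [-5] forces x5=F; simplify:
  drop 5 from [-3, 5] -> [-3]
  satisfied 3 clause(s); 5 remain; assigned so far: [5]
unit clause [4] forces x4=T; simplify:
  drop -4 from [-3, -4, -1] -> [-3, -1]
  drop -4 from [3, -4] -> [3]
  satisfied 2 clause(s); 3 remain; assigned so far: [4, 5]
unit clause [3] forces x3=T; simplify:
  drop -3 from [-3, -1] -> [-1]
  drop -3 from [-3] -> [] (empty!)
  satisfied 1 clause(s); 2 remain; assigned so far: [3, 4, 5]
CONFLICT (empty clause)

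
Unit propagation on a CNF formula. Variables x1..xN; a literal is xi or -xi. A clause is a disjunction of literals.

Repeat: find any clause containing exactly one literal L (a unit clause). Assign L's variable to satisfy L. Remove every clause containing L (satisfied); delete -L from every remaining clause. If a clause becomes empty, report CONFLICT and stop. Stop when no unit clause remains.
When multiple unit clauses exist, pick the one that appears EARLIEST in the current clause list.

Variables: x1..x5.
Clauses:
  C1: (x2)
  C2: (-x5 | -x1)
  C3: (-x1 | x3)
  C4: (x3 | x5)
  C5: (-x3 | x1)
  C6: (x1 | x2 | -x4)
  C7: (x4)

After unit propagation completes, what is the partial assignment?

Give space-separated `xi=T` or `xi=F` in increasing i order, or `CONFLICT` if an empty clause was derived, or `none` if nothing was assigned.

Answer: x2=T x4=T

Derivation:
unit clause [2] forces x2=T; simplify:
  satisfied 2 clause(s); 5 remain; assigned so far: [2]
unit clause [4] forces x4=T; simplify:
  satisfied 1 clause(s); 4 remain; assigned so far: [2, 4]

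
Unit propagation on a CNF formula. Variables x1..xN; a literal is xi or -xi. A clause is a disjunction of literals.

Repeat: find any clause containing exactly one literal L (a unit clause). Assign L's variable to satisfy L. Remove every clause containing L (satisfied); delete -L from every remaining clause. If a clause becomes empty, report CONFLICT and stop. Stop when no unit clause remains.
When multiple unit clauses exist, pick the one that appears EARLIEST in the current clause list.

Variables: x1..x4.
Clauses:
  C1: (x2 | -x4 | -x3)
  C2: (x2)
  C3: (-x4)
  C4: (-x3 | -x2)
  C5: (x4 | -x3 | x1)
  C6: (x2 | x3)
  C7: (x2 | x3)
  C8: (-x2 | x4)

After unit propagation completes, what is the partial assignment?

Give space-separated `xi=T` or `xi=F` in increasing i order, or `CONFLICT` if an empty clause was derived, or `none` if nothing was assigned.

unit clause [2] forces x2=T; simplify:
  drop -2 from [-3, -2] -> [-3]
  drop -2 from [-2, 4] -> [4]
  satisfied 4 clause(s); 4 remain; assigned so far: [2]
unit clause [-4] forces x4=F; simplify:
  drop 4 from [4, -3, 1] -> [-3, 1]
  drop 4 from [4] -> [] (empty!)
  satisfied 1 clause(s); 3 remain; assigned so far: [2, 4]
CONFLICT (empty clause)

Answer: CONFLICT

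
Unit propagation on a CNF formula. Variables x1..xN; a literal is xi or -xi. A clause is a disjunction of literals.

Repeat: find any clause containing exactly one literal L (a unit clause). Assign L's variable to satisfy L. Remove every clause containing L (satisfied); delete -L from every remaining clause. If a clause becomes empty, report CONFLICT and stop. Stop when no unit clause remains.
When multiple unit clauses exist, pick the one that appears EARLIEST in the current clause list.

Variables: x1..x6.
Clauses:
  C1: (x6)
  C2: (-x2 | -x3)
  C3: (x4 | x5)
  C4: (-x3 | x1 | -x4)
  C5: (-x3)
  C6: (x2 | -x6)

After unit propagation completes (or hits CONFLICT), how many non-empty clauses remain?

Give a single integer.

unit clause [6] forces x6=T; simplify:
  drop -6 from [2, -6] -> [2]
  satisfied 1 clause(s); 5 remain; assigned so far: [6]
unit clause [-3] forces x3=F; simplify:
  satisfied 3 clause(s); 2 remain; assigned so far: [3, 6]
unit clause [2] forces x2=T; simplify:
  satisfied 1 clause(s); 1 remain; assigned so far: [2, 3, 6]

Answer: 1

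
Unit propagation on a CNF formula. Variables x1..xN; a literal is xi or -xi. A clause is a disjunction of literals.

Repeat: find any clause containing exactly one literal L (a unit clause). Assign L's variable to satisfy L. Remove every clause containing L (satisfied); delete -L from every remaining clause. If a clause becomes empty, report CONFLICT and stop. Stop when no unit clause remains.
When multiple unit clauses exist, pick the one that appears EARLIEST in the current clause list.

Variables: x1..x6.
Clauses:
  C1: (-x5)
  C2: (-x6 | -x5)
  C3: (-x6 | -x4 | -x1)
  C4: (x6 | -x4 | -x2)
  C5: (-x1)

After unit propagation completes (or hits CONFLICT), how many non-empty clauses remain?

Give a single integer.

unit clause [-5] forces x5=F; simplify:
  satisfied 2 clause(s); 3 remain; assigned so far: [5]
unit clause [-1] forces x1=F; simplify:
  satisfied 2 clause(s); 1 remain; assigned so far: [1, 5]

Answer: 1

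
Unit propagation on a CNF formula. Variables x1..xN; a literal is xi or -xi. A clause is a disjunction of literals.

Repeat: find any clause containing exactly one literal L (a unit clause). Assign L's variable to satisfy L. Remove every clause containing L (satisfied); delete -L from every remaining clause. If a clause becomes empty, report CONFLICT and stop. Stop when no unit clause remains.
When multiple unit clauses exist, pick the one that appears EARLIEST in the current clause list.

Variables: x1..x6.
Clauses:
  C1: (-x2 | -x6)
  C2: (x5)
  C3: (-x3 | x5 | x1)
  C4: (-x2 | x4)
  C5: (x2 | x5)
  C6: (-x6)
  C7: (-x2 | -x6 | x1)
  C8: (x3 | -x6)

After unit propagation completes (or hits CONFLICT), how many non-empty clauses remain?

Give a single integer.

Answer: 1

Derivation:
unit clause [5] forces x5=T; simplify:
  satisfied 3 clause(s); 5 remain; assigned so far: [5]
unit clause [-6] forces x6=F; simplify:
  satisfied 4 clause(s); 1 remain; assigned so far: [5, 6]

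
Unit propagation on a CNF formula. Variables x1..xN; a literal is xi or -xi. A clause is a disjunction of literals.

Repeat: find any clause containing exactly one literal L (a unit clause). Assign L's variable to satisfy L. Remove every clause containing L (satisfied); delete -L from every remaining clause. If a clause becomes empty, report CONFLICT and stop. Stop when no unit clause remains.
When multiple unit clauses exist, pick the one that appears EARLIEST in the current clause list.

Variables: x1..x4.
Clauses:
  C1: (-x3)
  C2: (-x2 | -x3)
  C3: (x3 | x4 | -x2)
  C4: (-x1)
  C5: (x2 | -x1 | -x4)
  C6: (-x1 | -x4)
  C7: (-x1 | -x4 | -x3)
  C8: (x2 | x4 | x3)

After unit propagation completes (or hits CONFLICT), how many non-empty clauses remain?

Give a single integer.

unit clause [-3] forces x3=F; simplify:
  drop 3 from [3, 4, -2] -> [4, -2]
  drop 3 from [2, 4, 3] -> [2, 4]
  satisfied 3 clause(s); 5 remain; assigned so far: [3]
unit clause [-1] forces x1=F; simplify:
  satisfied 3 clause(s); 2 remain; assigned so far: [1, 3]

Answer: 2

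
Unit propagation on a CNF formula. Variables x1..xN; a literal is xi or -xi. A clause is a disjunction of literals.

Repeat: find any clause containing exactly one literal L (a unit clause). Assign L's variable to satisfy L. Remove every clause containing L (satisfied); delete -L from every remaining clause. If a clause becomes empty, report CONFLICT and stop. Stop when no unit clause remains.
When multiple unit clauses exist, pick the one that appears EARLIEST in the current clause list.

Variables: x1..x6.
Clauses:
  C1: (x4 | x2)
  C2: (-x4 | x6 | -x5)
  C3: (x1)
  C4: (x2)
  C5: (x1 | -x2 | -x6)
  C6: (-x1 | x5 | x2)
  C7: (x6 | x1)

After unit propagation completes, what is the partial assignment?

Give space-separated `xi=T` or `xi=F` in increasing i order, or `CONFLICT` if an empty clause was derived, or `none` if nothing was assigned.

unit clause [1] forces x1=T; simplify:
  drop -1 from [-1, 5, 2] -> [5, 2]
  satisfied 3 clause(s); 4 remain; assigned so far: [1]
unit clause [2] forces x2=T; simplify:
  satisfied 3 clause(s); 1 remain; assigned so far: [1, 2]

Answer: x1=T x2=T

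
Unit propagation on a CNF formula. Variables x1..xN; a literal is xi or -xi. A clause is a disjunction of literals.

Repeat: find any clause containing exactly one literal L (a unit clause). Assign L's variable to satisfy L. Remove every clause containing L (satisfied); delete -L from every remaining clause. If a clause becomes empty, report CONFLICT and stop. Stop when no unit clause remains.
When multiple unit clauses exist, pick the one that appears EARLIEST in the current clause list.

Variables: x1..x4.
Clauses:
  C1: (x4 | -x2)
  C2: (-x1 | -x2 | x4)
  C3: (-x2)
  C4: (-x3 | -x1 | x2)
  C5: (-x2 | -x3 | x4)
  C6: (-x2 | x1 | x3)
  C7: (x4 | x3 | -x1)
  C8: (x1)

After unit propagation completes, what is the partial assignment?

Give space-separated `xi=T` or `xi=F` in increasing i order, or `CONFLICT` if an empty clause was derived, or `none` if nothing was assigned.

Answer: x1=T x2=F x3=F x4=T

Derivation:
unit clause [-2] forces x2=F; simplify:
  drop 2 from [-3, -1, 2] -> [-3, -1]
  satisfied 5 clause(s); 3 remain; assigned so far: [2]
unit clause [1] forces x1=T; simplify:
  drop -1 from [-3, -1] -> [-3]
  drop -1 from [4, 3, -1] -> [4, 3]
  satisfied 1 clause(s); 2 remain; assigned so far: [1, 2]
unit clause [-3] forces x3=F; simplify:
  drop 3 from [4, 3] -> [4]
  satisfied 1 clause(s); 1 remain; assigned so far: [1, 2, 3]
unit clause [4] forces x4=T; simplify:
  satisfied 1 clause(s); 0 remain; assigned so far: [1, 2, 3, 4]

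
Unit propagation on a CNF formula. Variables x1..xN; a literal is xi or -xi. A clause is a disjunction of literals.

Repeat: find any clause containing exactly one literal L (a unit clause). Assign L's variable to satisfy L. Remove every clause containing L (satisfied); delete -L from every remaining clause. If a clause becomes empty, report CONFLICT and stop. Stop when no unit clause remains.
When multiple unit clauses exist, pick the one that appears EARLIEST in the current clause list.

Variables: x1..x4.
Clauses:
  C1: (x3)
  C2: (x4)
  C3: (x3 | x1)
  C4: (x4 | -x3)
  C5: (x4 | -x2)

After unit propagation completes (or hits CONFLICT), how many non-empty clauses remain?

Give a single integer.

unit clause [3] forces x3=T; simplify:
  drop -3 from [4, -3] -> [4]
  satisfied 2 clause(s); 3 remain; assigned so far: [3]
unit clause [4] forces x4=T; simplify:
  satisfied 3 clause(s); 0 remain; assigned so far: [3, 4]

Answer: 0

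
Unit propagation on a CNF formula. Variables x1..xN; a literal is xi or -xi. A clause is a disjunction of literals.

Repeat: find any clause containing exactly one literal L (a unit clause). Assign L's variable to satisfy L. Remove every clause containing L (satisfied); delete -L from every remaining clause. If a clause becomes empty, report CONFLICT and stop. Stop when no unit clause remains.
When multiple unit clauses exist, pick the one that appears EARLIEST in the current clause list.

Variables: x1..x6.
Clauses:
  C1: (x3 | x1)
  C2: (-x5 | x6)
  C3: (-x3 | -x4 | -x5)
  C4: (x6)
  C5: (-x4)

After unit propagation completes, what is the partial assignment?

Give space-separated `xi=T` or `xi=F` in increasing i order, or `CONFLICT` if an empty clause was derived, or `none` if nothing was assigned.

Answer: x4=F x6=T

Derivation:
unit clause [6] forces x6=T; simplify:
  satisfied 2 clause(s); 3 remain; assigned so far: [6]
unit clause [-4] forces x4=F; simplify:
  satisfied 2 clause(s); 1 remain; assigned so far: [4, 6]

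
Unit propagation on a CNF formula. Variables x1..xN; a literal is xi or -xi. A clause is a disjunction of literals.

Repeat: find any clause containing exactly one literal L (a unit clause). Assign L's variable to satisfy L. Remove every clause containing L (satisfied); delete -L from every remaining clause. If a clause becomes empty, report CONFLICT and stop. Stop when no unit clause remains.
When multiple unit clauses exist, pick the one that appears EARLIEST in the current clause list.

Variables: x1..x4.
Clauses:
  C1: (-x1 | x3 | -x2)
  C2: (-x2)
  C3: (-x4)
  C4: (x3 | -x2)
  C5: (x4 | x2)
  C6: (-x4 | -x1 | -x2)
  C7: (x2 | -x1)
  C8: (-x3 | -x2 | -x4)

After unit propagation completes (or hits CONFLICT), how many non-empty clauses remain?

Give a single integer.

Answer: 1

Derivation:
unit clause [-2] forces x2=F; simplify:
  drop 2 from [4, 2] -> [4]
  drop 2 from [2, -1] -> [-1]
  satisfied 5 clause(s); 3 remain; assigned so far: [2]
unit clause [-4] forces x4=F; simplify:
  drop 4 from [4] -> [] (empty!)
  satisfied 1 clause(s); 2 remain; assigned so far: [2, 4]
CONFLICT (empty clause)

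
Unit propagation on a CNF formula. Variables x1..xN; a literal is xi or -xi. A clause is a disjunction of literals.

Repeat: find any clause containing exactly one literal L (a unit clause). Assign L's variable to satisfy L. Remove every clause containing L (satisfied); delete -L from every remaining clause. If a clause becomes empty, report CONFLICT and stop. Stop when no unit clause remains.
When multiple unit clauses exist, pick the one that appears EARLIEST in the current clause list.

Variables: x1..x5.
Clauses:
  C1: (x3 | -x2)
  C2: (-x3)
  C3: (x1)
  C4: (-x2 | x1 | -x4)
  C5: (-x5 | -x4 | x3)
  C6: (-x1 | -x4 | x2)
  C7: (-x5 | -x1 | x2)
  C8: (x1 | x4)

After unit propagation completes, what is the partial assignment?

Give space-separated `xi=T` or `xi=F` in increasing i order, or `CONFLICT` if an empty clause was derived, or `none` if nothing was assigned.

unit clause [-3] forces x3=F; simplify:
  drop 3 from [3, -2] -> [-2]
  drop 3 from [-5, -4, 3] -> [-5, -4]
  satisfied 1 clause(s); 7 remain; assigned so far: [3]
unit clause [-2] forces x2=F; simplify:
  drop 2 from [-1, -4, 2] -> [-1, -4]
  drop 2 from [-5, -1, 2] -> [-5, -1]
  satisfied 2 clause(s); 5 remain; assigned so far: [2, 3]
unit clause [1] forces x1=T; simplify:
  drop -1 from [-1, -4] -> [-4]
  drop -1 from [-5, -1] -> [-5]
  satisfied 2 clause(s); 3 remain; assigned so far: [1, 2, 3]
unit clause [-4] forces x4=F; simplify:
  satisfied 2 clause(s); 1 remain; assigned so far: [1, 2, 3, 4]
unit clause [-5] forces x5=F; simplify:
  satisfied 1 clause(s); 0 remain; assigned so far: [1, 2, 3, 4, 5]

Answer: x1=T x2=F x3=F x4=F x5=F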